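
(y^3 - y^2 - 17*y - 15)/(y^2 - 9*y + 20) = (y^2 + 4*y + 3)/(y - 4)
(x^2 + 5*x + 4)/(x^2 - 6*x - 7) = (x + 4)/(x - 7)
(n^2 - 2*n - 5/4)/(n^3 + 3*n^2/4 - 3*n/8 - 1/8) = 2*(4*n^2 - 8*n - 5)/(8*n^3 + 6*n^2 - 3*n - 1)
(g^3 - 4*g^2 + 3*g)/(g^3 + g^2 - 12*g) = (g - 1)/(g + 4)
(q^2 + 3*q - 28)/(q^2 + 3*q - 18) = (q^2 + 3*q - 28)/(q^2 + 3*q - 18)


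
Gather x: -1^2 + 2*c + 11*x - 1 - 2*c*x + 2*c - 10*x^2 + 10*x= 4*c - 10*x^2 + x*(21 - 2*c) - 2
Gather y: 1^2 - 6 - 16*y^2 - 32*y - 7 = -16*y^2 - 32*y - 12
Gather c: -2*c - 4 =-2*c - 4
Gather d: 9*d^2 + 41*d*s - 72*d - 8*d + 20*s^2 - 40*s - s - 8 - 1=9*d^2 + d*(41*s - 80) + 20*s^2 - 41*s - 9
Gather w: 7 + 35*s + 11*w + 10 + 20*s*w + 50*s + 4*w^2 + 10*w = 85*s + 4*w^2 + w*(20*s + 21) + 17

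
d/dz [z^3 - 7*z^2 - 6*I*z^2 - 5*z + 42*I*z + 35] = 3*z^2 - 14*z - 12*I*z - 5 + 42*I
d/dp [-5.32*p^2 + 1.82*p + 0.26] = 1.82 - 10.64*p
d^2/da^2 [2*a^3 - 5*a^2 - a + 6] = 12*a - 10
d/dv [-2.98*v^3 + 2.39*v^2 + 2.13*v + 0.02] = -8.94*v^2 + 4.78*v + 2.13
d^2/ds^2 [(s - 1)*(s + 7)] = 2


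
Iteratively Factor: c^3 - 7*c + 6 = (c - 2)*(c^2 + 2*c - 3) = (c - 2)*(c + 3)*(c - 1)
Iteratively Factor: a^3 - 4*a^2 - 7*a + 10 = (a + 2)*(a^2 - 6*a + 5) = (a - 1)*(a + 2)*(a - 5)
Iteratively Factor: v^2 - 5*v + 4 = (v - 1)*(v - 4)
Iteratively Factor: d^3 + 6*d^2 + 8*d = (d)*(d^2 + 6*d + 8) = d*(d + 4)*(d + 2)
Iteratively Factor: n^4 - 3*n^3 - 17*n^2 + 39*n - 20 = (n - 1)*(n^3 - 2*n^2 - 19*n + 20) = (n - 1)*(n + 4)*(n^2 - 6*n + 5) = (n - 5)*(n - 1)*(n + 4)*(n - 1)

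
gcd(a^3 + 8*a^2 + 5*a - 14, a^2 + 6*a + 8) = a + 2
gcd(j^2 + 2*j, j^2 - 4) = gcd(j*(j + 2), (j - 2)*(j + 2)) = j + 2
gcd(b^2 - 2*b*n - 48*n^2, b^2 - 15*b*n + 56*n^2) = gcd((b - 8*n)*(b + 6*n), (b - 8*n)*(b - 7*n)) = b - 8*n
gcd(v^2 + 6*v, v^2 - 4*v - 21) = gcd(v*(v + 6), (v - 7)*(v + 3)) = 1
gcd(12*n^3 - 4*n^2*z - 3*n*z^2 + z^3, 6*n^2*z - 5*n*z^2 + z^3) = 6*n^2 - 5*n*z + z^2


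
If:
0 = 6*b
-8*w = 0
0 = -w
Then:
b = 0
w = 0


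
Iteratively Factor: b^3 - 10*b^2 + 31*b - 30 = (b - 5)*(b^2 - 5*b + 6) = (b - 5)*(b - 3)*(b - 2)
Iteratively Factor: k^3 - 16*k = (k + 4)*(k^2 - 4*k) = k*(k + 4)*(k - 4)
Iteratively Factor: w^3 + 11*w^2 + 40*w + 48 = (w + 3)*(w^2 + 8*w + 16) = (w + 3)*(w + 4)*(w + 4)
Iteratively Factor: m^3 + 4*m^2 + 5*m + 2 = (m + 1)*(m^2 + 3*m + 2) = (m + 1)^2*(m + 2)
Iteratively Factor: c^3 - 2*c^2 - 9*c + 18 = (c - 3)*(c^2 + c - 6) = (c - 3)*(c + 3)*(c - 2)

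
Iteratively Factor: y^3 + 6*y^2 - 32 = (y + 4)*(y^2 + 2*y - 8) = (y - 2)*(y + 4)*(y + 4)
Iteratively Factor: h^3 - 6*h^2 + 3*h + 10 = (h - 2)*(h^2 - 4*h - 5) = (h - 5)*(h - 2)*(h + 1)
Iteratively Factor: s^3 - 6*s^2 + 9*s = (s)*(s^2 - 6*s + 9) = s*(s - 3)*(s - 3)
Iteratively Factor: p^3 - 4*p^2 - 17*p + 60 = (p - 5)*(p^2 + p - 12) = (p - 5)*(p - 3)*(p + 4)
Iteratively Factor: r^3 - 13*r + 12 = (r - 3)*(r^2 + 3*r - 4) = (r - 3)*(r - 1)*(r + 4)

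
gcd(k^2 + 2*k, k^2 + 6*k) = k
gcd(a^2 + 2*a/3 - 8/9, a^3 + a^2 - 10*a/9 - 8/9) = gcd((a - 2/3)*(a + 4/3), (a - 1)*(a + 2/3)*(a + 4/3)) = a + 4/3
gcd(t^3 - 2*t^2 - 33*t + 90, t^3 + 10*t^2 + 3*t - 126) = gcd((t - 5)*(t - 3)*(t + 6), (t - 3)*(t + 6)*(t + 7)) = t^2 + 3*t - 18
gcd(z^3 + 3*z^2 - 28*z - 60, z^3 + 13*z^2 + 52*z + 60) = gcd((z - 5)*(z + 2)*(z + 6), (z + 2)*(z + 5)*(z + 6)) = z^2 + 8*z + 12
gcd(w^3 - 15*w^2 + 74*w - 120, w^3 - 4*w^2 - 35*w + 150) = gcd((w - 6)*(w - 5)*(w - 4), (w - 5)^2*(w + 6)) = w - 5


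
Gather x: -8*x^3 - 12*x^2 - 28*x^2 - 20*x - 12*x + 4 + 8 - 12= -8*x^3 - 40*x^2 - 32*x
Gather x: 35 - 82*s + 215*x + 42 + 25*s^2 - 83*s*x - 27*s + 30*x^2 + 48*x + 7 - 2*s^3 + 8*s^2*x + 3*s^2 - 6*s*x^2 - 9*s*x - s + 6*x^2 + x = -2*s^3 + 28*s^2 - 110*s + x^2*(36 - 6*s) + x*(8*s^2 - 92*s + 264) + 84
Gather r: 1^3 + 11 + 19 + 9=40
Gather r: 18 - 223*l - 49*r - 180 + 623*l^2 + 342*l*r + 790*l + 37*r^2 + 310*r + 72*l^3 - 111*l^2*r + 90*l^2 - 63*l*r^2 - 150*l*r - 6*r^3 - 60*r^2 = 72*l^3 + 713*l^2 + 567*l - 6*r^3 + r^2*(-63*l - 23) + r*(-111*l^2 + 192*l + 261) - 162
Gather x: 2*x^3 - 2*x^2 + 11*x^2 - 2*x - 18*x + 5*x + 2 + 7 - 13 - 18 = 2*x^3 + 9*x^2 - 15*x - 22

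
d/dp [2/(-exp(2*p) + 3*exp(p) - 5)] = (4*exp(p) - 6)*exp(p)/(exp(2*p) - 3*exp(p) + 5)^2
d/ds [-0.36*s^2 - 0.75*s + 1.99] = -0.72*s - 0.75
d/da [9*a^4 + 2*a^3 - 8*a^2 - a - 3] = 36*a^3 + 6*a^2 - 16*a - 1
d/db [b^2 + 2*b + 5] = 2*b + 2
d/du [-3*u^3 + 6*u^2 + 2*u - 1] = -9*u^2 + 12*u + 2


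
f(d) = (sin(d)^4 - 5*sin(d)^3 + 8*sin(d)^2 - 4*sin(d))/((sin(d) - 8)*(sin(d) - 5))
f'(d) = (4*sin(d)^3*cos(d) - 15*sin(d)^2*cos(d) + 16*sin(d)*cos(d) - 4*cos(d))/((sin(d) - 8)*(sin(d) - 5)) - (sin(d)^4 - 5*sin(d)^3 + 8*sin(d)^2 - 4*sin(d))*cos(d)/((sin(d) - 8)*(sin(d) - 5)^2) - (sin(d)^4 - 5*sin(d)^3 + 8*sin(d)^2 - 4*sin(d))*cos(d)/((sin(d) - 8)^2*(sin(d) - 5))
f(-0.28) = 0.04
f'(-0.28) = -0.20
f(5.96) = 0.05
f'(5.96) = -0.22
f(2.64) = -0.02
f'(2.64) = -0.01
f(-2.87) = 0.04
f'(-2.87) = 0.20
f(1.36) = -0.00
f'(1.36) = 0.01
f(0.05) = -0.00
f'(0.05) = -0.08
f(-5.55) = -0.01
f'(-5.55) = 0.02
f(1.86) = -0.00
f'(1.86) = -0.01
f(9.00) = -0.02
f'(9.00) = 0.00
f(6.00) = 0.04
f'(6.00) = -0.20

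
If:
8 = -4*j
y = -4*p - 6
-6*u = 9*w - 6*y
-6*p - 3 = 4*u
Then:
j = -2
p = -y/4 - 3/2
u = 3*y/8 + 3/2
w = 5*y/12 - 1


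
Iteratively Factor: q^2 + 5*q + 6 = (q + 2)*(q + 3)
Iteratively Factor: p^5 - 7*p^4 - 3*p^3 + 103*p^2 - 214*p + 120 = (p - 3)*(p^4 - 4*p^3 - 15*p^2 + 58*p - 40) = (p - 5)*(p - 3)*(p^3 + p^2 - 10*p + 8) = (p - 5)*(p - 3)*(p + 4)*(p^2 - 3*p + 2) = (p - 5)*(p - 3)*(p - 1)*(p + 4)*(p - 2)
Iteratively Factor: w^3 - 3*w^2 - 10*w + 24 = (w - 2)*(w^2 - w - 12) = (w - 4)*(w - 2)*(w + 3)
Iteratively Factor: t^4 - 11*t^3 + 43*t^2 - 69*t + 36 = (t - 3)*(t^3 - 8*t^2 + 19*t - 12) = (t - 4)*(t - 3)*(t^2 - 4*t + 3) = (t - 4)*(t - 3)*(t - 1)*(t - 3)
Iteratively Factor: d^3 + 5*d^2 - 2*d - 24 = (d + 4)*(d^2 + d - 6) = (d + 3)*(d + 4)*(d - 2)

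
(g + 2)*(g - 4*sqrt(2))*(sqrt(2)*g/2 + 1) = sqrt(2)*g^3/2 - 3*g^2 + sqrt(2)*g^2 - 6*g - 4*sqrt(2)*g - 8*sqrt(2)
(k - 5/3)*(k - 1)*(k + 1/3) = k^3 - 7*k^2/3 + 7*k/9 + 5/9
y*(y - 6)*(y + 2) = y^3 - 4*y^2 - 12*y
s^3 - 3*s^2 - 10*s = s*(s - 5)*(s + 2)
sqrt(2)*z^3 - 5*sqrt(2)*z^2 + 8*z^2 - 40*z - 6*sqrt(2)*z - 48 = (z - 6)*(z + 4*sqrt(2))*(sqrt(2)*z + sqrt(2))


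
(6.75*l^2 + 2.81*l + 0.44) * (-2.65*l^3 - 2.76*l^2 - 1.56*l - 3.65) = -17.8875*l^5 - 26.0765*l^4 - 19.4516*l^3 - 30.2355*l^2 - 10.9429*l - 1.606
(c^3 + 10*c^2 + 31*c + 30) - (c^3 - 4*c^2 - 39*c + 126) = 14*c^2 + 70*c - 96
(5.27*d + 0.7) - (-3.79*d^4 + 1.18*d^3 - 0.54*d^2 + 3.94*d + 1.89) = 3.79*d^4 - 1.18*d^3 + 0.54*d^2 + 1.33*d - 1.19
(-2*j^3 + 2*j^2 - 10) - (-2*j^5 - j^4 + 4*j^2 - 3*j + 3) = 2*j^5 + j^4 - 2*j^3 - 2*j^2 + 3*j - 13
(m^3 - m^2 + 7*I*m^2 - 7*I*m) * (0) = 0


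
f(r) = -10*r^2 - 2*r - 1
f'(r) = -20*r - 2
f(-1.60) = -23.40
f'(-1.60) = 30.00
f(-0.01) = -0.98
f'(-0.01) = -1.80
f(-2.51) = -58.98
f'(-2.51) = 48.20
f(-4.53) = -197.15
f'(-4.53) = 88.60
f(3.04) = -99.50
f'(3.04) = -62.80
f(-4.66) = -208.84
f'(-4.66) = 91.20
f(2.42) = -64.40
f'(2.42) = -50.40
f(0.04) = -1.10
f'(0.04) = -2.80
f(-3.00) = -85.00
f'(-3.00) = 58.00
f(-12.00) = -1417.00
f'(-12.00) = 238.00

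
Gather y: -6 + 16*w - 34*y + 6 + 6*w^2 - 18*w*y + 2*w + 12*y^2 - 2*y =6*w^2 + 18*w + 12*y^2 + y*(-18*w - 36)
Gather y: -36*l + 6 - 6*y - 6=-36*l - 6*y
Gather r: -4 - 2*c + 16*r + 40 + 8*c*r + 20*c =18*c + r*(8*c + 16) + 36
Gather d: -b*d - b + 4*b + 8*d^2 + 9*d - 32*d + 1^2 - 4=3*b + 8*d^2 + d*(-b - 23) - 3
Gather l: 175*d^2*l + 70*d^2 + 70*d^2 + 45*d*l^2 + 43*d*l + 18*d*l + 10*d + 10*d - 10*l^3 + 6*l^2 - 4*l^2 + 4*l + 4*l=140*d^2 + 20*d - 10*l^3 + l^2*(45*d + 2) + l*(175*d^2 + 61*d + 8)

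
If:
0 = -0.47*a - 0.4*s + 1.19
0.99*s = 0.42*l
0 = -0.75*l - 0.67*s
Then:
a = 2.53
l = 0.00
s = 0.00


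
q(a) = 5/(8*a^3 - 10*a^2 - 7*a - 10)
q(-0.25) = -0.56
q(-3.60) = -0.01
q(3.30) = 0.03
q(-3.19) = -0.01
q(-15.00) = 0.00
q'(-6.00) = 0.00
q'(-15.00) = 0.00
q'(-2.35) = -0.04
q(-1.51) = -0.10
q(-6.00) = 0.00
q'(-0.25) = 0.03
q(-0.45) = -0.52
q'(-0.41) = -0.30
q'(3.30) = -0.04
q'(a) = 5*(-24*a^2 + 20*a + 7)/(8*a^3 - 10*a^2 - 7*a - 10)^2 = 5*(-24*a^2 + 20*a + 7)/(-8*a^3 + 10*a^2 + 7*a + 10)^2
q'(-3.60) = -0.01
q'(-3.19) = -0.01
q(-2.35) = -0.03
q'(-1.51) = -0.16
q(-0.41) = -0.53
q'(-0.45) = -0.37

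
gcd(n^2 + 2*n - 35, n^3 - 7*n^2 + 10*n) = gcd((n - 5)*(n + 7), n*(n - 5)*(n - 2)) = n - 5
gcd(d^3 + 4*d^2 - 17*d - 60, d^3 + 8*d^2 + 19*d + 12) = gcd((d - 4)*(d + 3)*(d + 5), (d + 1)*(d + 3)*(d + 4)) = d + 3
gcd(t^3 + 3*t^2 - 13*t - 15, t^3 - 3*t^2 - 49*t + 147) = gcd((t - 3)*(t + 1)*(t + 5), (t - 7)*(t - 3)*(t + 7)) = t - 3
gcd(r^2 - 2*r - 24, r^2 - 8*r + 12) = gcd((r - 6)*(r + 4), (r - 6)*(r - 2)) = r - 6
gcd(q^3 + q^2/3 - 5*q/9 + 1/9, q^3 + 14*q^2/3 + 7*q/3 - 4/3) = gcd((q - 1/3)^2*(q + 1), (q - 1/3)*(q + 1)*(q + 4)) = q^2 + 2*q/3 - 1/3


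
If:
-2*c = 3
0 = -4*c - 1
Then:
No Solution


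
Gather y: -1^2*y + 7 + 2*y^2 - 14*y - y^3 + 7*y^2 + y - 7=-y^3 + 9*y^2 - 14*y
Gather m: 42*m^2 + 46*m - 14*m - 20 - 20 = 42*m^2 + 32*m - 40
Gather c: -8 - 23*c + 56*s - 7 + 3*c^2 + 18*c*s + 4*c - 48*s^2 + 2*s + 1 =3*c^2 + c*(18*s - 19) - 48*s^2 + 58*s - 14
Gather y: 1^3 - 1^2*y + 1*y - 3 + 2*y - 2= 2*y - 4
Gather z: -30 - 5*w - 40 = -5*w - 70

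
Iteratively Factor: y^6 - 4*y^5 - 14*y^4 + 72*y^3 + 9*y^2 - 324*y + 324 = (y - 3)*(y^5 - y^4 - 17*y^3 + 21*y^2 + 72*y - 108) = (y - 3)*(y - 2)*(y^4 + y^3 - 15*y^2 - 9*y + 54) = (y - 3)^2*(y - 2)*(y^3 + 4*y^2 - 3*y - 18) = (y - 3)^2*(y - 2)*(y + 3)*(y^2 + y - 6) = (y - 3)^2*(y - 2)*(y + 3)^2*(y - 2)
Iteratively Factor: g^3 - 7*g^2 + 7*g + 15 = (g + 1)*(g^2 - 8*g + 15) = (g - 3)*(g + 1)*(g - 5)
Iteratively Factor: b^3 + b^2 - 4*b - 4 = (b - 2)*(b^2 + 3*b + 2) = (b - 2)*(b + 2)*(b + 1)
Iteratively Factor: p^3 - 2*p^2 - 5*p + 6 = (p - 1)*(p^2 - p - 6) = (p - 1)*(p + 2)*(p - 3)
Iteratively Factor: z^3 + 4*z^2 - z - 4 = (z - 1)*(z^2 + 5*z + 4) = (z - 1)*(z + 1)*(z + 4)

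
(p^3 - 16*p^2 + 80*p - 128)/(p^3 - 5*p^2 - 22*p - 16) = (p^2 - 8*p + 16)/(p^2 + 3*p + 2)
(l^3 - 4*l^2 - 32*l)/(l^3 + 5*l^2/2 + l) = 2*(l^2 - 4*l - 32)/(2*l^2 + 5*l + 2)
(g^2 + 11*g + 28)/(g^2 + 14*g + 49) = (g + 4)/(g + 7)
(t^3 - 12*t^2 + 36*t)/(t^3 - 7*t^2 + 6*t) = (t - 6)/(t - 1)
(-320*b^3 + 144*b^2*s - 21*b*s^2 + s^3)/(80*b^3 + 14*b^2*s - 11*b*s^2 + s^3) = (-8*b + s)/(2*b + s)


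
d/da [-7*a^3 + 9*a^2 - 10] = 3*a*(6 - 7*a)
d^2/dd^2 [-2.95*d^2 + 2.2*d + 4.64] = -5.90000000000000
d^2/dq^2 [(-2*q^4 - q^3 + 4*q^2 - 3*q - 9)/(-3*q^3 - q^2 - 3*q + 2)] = 2*(-55*q^6 + 108*q^5 + 699*q^4 - 49*q^3 + 384*q^2 + 273*q + 101)/(27*q^9 + 27*q^8 + 90*q^7 + q^6 + 54*q^5 - 87*q^4 + 27*q^3 - 42*q^2 + 36*q - 8)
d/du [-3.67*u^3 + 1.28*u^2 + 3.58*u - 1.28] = -11.01*u^2 + 2.56*u + 3.58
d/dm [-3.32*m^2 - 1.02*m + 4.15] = -6.64*m - 1.02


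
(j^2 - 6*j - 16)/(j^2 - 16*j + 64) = (j + 2)/(j - 8)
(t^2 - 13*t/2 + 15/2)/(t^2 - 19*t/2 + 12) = (t - 5)/(t - 8)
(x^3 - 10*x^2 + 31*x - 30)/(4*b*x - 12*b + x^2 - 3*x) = (x^2 - 7*x + 10)/(4*b + x)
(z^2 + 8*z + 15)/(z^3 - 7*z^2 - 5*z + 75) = (z + 5)/(z^2 - 10*z + 25)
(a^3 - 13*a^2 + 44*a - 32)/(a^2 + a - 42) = (a^3 - 13*a^2 + 44*a - 32)/(a^2 + a - 42)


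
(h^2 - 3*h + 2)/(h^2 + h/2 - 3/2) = 2*(h - 2)/(2*h + 3)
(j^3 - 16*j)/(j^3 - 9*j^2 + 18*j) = (j^2 - 16)/(j^2 - 9*j + 18)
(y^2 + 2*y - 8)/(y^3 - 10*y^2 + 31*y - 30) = (y + 4)/(y^2 - 8*y + 15)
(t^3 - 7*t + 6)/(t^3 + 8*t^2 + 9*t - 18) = (t - 2)/(t + 6)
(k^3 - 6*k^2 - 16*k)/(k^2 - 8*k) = k + 2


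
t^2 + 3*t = t*(t + 3)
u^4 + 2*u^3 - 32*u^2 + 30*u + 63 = (u - 3)^2*(u + 1)*(u + 7)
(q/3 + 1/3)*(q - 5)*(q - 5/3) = q^3/3 - 17*q^2/9 + 5*q/9 + 25/9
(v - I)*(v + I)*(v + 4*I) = v^3 + 4*I*v^2 + v + 4*I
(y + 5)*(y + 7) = y^2 + 12*y + 35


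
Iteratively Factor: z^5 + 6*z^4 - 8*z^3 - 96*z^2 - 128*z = (z + 4)*(z^4 + 2*z^3 - 16*z^2 - 32*z) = (z + 2)*(z + 4)*(z^3 - 16*z) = z*(z + 2)*(z + 4)*(z^2 - 16) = z*(z + 2)*(z + 4)^2*(z - 4)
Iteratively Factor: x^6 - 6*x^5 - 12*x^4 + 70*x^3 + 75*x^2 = (x - 5)*(x^5 - x^4 - 17*x^3 - 15*x^2) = (x - 5)*(x + 1)*(x^4 - 2*x^3 - 15*x^2) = x*(x - 5)*(x + 1)*(x^3 - 2*x^2 - 15*x) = x*(x - 5)*(x + 1)*(x + 3)*(x^2 - 5*x) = x*(x - 5)^2*(x + 1)*(x + 3)*(x)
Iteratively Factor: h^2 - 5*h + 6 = (h - 2)*(h - 3)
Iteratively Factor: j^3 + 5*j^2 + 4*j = (j + 1)*(j^2 + 4*j) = (j + 1)*(j + 4)*(j)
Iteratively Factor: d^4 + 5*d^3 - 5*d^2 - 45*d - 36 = (d + 1)*(d^3 + 4*d^2 - 9*d - 36) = (d + 1)*(d + 3)*(d^2 + d - 12) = (d - 3)*(d + 1)*(d + 3)*(d + 4)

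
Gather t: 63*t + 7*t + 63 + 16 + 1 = 70*t + 80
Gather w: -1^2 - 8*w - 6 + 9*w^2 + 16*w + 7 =9*w^2 + 8*w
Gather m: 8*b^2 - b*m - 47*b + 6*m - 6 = 8*b^2 - 47*b + m*(6 - b) - 6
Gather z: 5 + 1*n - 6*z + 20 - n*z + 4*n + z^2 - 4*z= 5*n + z^2 + z*(-n - 10) + 25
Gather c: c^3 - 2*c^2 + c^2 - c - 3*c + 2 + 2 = c^3 - c^2 - 4*c + 4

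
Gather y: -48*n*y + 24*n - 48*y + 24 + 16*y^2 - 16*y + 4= 24*n + 16*y^2 + y*(-48*n - 64) + 28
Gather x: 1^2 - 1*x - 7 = -x - 6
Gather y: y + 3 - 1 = y + 2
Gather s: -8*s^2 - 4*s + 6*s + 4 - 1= -8*s^2 + 2*s + 3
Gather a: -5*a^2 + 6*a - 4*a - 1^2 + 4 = -5*a^2 + 2*a + 3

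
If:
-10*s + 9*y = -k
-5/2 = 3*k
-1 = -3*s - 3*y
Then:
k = -5/6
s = 13/114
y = 25/114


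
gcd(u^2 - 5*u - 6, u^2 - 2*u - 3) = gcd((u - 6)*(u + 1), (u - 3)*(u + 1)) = u + 1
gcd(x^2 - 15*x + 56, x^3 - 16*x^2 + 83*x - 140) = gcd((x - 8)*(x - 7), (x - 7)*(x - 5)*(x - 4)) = x - 7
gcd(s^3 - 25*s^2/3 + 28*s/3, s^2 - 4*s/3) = s^2 - 4*s/3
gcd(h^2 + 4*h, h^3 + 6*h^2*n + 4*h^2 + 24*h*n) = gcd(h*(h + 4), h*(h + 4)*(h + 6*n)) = h^2 + 4*h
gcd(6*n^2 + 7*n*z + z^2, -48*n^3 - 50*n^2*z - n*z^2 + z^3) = 6*n^2 + 7*n*z + z^2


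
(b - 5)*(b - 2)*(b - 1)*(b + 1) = b^4 - 7*b^3 + 9*b^2 + 7*b - 10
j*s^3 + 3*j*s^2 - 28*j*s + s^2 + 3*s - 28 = (s - 4)*(s + 7)*(j*s + 1)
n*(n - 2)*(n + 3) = n^3 + n^2 - 6*n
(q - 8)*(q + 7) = q^2 - q - 56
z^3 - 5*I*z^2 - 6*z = z*(z - 3*I)*(z - 2*I)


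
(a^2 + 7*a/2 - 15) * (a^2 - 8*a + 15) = a^4 - 9*a^3/2 - 28*a^2 + 345*a/2 - 225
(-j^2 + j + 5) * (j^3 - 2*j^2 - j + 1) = -j^5 + 3*j^4 + 4*j^3 - 12*j^2 - 4*j + 5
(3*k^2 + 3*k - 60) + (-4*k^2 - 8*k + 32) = -k^2 - 5*k - 28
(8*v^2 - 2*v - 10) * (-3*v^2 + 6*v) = -24*v^4 + 54*v^3 + 18*v^2 - 60*v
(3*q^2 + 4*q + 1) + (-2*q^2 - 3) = q^2 + 4*q - 2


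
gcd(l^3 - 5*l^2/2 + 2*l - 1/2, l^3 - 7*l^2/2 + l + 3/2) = l - 1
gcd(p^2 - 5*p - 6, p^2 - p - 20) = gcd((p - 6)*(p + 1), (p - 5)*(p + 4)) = 1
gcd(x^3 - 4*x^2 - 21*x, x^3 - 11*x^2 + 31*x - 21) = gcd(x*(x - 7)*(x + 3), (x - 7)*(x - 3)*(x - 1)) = x - 7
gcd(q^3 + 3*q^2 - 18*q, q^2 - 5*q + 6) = q - 3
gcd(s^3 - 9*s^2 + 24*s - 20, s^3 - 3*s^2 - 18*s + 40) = s^2 - 7*s + 10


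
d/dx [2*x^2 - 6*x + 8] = 4*x - 6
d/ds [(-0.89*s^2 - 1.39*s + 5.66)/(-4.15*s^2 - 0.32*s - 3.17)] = (-5.4837*s^2 + 52.6206*s + 6.2175)/(17.2225*s^4 + 2.656*s^3 + 26.4134*s^2 + 2.0288*s + 10.0489)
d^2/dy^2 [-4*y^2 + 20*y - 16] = -8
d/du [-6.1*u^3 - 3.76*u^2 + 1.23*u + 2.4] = -18.3*u^2 - 7.52*u + 1.23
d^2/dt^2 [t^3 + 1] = 6*t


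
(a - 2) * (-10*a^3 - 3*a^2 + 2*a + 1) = -10*a^4 + 17*a^3 + 8*a^2 - 3*a - 2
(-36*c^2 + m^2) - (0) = -36*c^2 + m^2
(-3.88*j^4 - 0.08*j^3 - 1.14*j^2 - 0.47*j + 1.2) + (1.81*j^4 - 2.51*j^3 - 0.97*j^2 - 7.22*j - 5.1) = -2.07*j^4 - 2.59*j^3 - 2.11*j^2 - 7.69*j - 3.9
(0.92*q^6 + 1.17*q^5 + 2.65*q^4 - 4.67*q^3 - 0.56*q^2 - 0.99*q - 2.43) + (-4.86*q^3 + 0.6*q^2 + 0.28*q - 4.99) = 0.92*q^6 + 1.17*q^5 + 2.65*q^4 - 9.53*q^3 + 0.0399999999999999*q^2 - 0.71*q - 7.42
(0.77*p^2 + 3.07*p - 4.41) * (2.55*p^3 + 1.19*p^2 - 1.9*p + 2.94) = 1.9635*p^5 + 8.7448*p^4 - 9.0552*p^3 - 8.8171*p^2 + 17.4048*p - 12.9654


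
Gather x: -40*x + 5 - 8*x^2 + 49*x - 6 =-8*x^2 + 9*x - 1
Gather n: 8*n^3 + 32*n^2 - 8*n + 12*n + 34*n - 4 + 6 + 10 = 8*n^3 + 32*n^2 + 38*n + 12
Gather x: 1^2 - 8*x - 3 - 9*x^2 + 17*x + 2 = -9*x^2 + 9*x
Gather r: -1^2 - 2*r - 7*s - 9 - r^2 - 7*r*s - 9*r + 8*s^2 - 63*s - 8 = -r^2 + r*(-7*s - 11) + 8*s^2 - 70*s - 18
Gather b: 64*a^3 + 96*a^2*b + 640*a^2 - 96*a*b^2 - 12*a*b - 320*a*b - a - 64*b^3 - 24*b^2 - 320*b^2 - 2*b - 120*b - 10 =64*a^3 + 640*a^2 - a - 64*b^3 + b^2*(-96*a - 344) + b*(96*a^2 - 332*a - 122) - 10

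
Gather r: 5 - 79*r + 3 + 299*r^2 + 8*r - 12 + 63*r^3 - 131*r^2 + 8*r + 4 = 63*r^3 + 168*r^2 - 63*r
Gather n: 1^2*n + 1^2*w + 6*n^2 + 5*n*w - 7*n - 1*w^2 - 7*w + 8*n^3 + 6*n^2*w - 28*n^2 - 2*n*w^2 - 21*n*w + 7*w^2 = 8*n^3 + n^2*(6*w - 22) + n*(-2*w^2 - 16*w - 6) + 6*w^2 - 6*w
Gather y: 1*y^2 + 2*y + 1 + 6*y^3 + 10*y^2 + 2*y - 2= 6*y^3 + 11*y^2 + 4*y - 1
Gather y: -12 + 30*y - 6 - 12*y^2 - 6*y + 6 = -12*y^2 + 24*y - 12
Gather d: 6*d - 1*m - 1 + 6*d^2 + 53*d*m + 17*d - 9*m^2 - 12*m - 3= 6*d^2 + d*(53*m + 23) - 9*m^2 - 13*m - 4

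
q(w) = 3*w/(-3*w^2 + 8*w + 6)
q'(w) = 3*w*(6*w - 8)/(-3*w^2 + 8*w + 6)^2 + 3/(-3*w^2 + 8*w + 6) = 9*(w^2 + 2)/(9*w^4 - 48*w^3 + 28*w^2 + 96*w + 36)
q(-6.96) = 0.11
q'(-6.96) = 0.01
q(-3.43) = 0.18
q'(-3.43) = 0.04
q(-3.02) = 0.20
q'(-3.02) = 0.05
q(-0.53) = -1.73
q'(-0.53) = 24.40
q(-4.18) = 0.16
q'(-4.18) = 0.03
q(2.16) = 0.70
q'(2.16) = 0.70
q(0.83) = 0.24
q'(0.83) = 0.22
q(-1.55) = 0.34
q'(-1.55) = 0.21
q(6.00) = -0.33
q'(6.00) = 0.12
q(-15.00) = 0.06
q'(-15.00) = 0.00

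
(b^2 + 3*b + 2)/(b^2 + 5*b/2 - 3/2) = 2*(b^2 + 3*b + 2)/(2*b^2 + 5*b - 3)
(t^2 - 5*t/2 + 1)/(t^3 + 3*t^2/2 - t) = (t - 2)/(t*(t + 2))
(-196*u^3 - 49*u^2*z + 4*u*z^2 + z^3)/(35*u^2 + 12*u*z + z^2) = (-28*u^2 - 3*u*z + z^2)/(5*u + z)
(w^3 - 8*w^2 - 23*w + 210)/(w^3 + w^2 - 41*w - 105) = (w - 6)/(w + 3)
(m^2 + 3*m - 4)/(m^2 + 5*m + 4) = (m - 1)/(m + 1)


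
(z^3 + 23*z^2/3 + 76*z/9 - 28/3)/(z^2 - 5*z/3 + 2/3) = (z^2 + 25*z/3 + 14)/(z - 1)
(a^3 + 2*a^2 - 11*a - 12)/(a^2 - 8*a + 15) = (a^2 + 5*a + 4)/(a - 5)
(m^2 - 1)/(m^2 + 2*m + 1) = (m - 1)/(m + 1)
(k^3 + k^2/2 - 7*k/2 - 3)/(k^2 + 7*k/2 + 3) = (k^2 - k - 2)/(k + 2)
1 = 1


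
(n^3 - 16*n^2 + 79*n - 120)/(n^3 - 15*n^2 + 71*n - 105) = (n - 8)/(n - 7)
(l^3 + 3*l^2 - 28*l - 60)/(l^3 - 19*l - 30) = (l + 6)/(l + 3)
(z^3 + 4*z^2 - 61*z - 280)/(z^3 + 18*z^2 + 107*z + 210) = (z - 8)/(z + 6)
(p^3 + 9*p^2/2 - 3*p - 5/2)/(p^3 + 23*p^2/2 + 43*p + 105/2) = (2*p^2 - p - 1)/(2*p^2 + 13*p + 21)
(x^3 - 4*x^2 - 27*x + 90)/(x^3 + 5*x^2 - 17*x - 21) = (x^2 - x - 30)/(x^2 + 8*x + 7)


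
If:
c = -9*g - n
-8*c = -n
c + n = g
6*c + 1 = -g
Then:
No Solution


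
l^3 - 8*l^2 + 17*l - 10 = (l - 5)*(l - 2)*(l - 1)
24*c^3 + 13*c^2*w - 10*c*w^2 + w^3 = (-8*c + w)*(-3*c + w)*(c + w)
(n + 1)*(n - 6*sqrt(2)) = n^2 - 6*sqrt(2)*n + n - 6*sqrt(2)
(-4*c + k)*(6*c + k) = -24*c^2 + 2*c*k + k^2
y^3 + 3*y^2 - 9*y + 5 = (y - 1)^2*(y + 5)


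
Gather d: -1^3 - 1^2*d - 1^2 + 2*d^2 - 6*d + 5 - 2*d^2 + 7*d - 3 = 0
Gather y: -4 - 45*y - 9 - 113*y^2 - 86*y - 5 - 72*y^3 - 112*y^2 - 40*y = -72*y^3 - 225*y^2 - 171*y - 18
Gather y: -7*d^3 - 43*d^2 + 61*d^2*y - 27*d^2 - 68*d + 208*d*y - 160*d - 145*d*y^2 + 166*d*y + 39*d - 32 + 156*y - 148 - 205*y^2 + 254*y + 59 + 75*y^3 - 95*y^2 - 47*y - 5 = -7*d^3 - 70*d^2 - 189*d + 75*y^3 + y^2*(-145*d - 300) + y*(61*d^2 + 374*d + 363) - 126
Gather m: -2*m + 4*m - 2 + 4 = 2*m + 2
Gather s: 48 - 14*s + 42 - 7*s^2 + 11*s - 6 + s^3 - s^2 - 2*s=s^3 - 8*s^2 - 5*s + 84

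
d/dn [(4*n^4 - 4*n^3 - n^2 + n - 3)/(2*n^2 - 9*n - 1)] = (16*n^5 - 116*n^4 + 56*n^3 + 19*n^2 + 14*n - 28)/(4*n^4 - 36*n^3 + 77*n^2 + 18*n + 1)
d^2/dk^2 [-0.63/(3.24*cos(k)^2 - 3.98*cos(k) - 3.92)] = (-26.453952*(1 - cos(k)^2)^2 + 24.371928*cos(k)^3 - 55.212444*cos(k)^2 - 38.914848*cos(k) + 62.415864)/(-3.24*cos(k)^2 + 3.98*cos(k) + 3.92)^3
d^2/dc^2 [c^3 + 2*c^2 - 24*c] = 6*c + 4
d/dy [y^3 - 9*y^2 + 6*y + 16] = 3*y^2 - 18*y + 6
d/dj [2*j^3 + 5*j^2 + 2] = 2*j*(3*j + 5)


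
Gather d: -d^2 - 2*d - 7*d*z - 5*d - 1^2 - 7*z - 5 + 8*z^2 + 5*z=-d^2 + d*(-7*z - 7) + 8*z^2 - 2*z - 6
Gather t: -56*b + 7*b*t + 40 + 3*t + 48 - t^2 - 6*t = -56*b - t^2 + t*(7*b - 3) + 88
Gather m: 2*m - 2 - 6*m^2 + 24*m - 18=-6*m^2 + 26*m - 20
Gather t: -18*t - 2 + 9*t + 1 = -9*t - 1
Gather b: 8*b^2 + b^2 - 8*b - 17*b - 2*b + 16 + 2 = 9*b^2 - 27*b + 18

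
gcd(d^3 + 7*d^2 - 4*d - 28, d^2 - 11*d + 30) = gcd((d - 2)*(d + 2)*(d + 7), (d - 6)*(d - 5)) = 1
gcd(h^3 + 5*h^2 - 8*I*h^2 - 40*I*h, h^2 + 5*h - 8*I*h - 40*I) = h^2 + h*(5 - 8*I) - 40*I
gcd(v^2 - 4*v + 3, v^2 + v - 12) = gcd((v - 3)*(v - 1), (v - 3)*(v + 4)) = v - 3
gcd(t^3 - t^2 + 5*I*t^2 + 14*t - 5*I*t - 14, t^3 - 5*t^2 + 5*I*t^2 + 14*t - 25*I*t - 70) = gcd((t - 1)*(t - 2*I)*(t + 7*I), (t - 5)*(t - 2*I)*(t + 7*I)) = t^2 + 5*I*t + 14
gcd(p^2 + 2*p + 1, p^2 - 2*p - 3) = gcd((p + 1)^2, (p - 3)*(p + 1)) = p + 1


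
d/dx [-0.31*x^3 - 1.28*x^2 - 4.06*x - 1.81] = -0.93*x^2 - 2.56*x - 4.06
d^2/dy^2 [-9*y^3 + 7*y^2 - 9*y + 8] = 14 - 54*y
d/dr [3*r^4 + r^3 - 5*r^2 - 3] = r*(12*r^2 + 3*r - 10)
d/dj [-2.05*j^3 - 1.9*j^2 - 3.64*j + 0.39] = -6.15*j^2 - 3.8*j - 3.64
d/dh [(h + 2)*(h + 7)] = 2*h + 9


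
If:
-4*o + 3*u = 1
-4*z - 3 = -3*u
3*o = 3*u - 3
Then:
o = 2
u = 3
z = 3/2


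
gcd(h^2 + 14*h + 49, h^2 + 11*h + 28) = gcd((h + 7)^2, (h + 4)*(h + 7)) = h + 7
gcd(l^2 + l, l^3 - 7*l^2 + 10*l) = l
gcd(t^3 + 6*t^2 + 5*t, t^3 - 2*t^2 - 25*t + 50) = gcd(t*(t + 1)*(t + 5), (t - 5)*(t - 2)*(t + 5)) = t + 5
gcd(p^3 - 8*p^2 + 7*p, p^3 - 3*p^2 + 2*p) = p^2 - p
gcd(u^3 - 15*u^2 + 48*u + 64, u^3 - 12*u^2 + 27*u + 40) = u^2 - 7*u - 8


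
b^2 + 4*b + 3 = (b + 1)*(b + 3)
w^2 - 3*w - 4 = (w - 4)*(w + 1)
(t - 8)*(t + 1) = t^2 - 7*t - 8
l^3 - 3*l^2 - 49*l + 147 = (l - 7)*(l - 3)*(l + 7)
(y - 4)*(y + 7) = y^2 + 3*y - 28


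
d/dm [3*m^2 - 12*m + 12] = 6*m - 12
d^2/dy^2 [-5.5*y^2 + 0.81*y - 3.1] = -11.0000000000000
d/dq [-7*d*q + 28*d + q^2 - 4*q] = -7*d + 2*q - 4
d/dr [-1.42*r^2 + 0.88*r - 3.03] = 0.88 - 2.84*r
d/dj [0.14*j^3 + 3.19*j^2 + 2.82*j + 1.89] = 0.42*j^2 + 6.38*j + 2.82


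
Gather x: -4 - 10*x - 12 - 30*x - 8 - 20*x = -60*x - 24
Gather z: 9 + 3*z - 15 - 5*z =-2*z - 6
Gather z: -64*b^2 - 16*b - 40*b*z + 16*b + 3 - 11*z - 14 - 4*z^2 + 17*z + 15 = -64*b^2 - 4*z^2 + z*(6 - 40*b) + 4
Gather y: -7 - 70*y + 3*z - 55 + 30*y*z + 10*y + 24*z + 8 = y*(30*z - 60) + 27*z - 54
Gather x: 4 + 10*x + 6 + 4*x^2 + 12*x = 4*x^2 + 22*x + 10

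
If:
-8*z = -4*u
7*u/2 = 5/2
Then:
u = 5/7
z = 5/14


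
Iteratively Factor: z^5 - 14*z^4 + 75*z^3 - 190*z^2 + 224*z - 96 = (z - 1)*(z^4 - 13*z^3 + 62*z^2 - 128*z + 96) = (z - 4)*(z - 1)*(z^3 - 9*z^2 + 26*z - 24) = (z - 4)^2*(z - 1)*(z^2 - 5*z + 6) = (z - 4)^2*(z - 3)*(z - 1)*(z - 2)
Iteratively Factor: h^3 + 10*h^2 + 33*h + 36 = (h + 4)*(h^2 + 6*h + 9) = (h + 3)*(h + 4)*(h + 3)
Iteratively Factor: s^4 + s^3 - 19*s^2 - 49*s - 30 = (s - 5)*(s^3 + 6*s^2 + 11*s + 6) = (s - 5)*(s + 2)*(s^2 + 4*s + 3) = (s - 5)*(s + 2)*(s + 3)*(s + 1)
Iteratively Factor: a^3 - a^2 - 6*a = (a)*(a^2 - a - 6) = a*(a + 2)*(a - 3)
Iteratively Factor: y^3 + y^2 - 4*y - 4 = (y - 2)*(y^2 + 3*y + 2) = (y - 2)*(y + 1)*(y + 2)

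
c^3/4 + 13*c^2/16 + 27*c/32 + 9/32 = (c/4 + 1/4)*(c + 3/4)*(c + 3/2)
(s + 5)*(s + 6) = s^2 + 11*s + 30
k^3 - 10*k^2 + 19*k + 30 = (k - 6)*(k - 5)*(k + 1)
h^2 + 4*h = h*(h + 4)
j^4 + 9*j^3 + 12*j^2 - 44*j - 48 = (j - 2)*(j + 1)*(j + 4)*(j + 6)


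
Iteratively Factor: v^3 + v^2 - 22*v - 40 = (v - 5)*(v^2 + 6*v + 8) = (v - 5)*(v + 2)*(v + 4)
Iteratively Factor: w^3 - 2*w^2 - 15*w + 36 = (w - 3)*(w^2 + w - 12) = (w - 3)^2*(w + 4)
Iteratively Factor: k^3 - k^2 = (k - 1)*(k^2) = k*(k - 1)*(k)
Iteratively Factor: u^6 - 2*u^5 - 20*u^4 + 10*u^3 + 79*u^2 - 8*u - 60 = (u + 3)*(u^5 - 5*u^4 - 5*u^3 + 25*u^2 + 4*u - 20) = (u - 2)*(u + 3)*(u^4 - 3*u^3 - 11*u^2 + 3*u + 10) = (u - 2)*(u - 1)*(u + 3)*(u^3 - 2*u^2 - 13*u - 10) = (u - 2)*(u - 1)*(u + 2)*(u + 3)*(u^2 - 4*u - 5) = (u - 2)*(u - 1)*(u + 1)*(u + 2)*(u + 3)*(u - 5)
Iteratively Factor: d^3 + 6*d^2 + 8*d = (d + 2)*(d^2 + 4*d) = (d + 2)*(d + 4)*(d)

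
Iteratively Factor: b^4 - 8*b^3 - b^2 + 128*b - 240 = (b - 4)*(b^3 - 4*b^2 - 17*b + 60) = (b - 4)*(b - 3)*(b^2 - b - 20) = (b - 4)*(b - 3)*(b + 4)*(b - 5)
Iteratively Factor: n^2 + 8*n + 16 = (n + 4)*(n + 4)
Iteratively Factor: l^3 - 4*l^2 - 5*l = (l + 1)*(l^2 - 5*l) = l*(l + 1)*(l - 5)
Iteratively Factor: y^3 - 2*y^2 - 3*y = (y)*(y^2 - 2*y - 3) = y*(y - 3)*(y + 1)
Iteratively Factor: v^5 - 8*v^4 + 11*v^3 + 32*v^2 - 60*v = (v)*(v^4 - 8*v^3 + 11*v^2 + 32*v - 60) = v*(v + 2)*(v^3 - 10*v^2 + 31*v - 30) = v*(v - 3)*(v + 2)*(v^2 - 7*v + 10) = v*(v - 3)*(v - 2)*(v + 2)*(v - 5)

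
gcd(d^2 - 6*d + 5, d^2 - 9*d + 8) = d - 1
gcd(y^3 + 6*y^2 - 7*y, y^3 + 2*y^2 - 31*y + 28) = y^2 + 6*y - 7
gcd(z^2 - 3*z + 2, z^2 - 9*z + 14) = z - 2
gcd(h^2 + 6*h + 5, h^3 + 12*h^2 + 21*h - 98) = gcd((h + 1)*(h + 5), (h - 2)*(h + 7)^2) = 1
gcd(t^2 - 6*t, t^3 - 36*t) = t^2 - 6*t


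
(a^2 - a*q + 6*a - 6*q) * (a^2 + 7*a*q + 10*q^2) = a^4 + 6*a^3*q + 6*a^3 + 3*a^2*q^2 + 36*a^2*q - 10*a*q^3 + 18*a*q^2 - 60*q^3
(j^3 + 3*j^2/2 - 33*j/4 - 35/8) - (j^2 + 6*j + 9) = j^3 + j^2/2 - 57*j/4 - 107/8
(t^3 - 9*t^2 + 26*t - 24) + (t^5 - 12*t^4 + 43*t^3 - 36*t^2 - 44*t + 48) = t^5 - 12*t^4 + 44*t^3 - 45*t^2 - 18*t + 24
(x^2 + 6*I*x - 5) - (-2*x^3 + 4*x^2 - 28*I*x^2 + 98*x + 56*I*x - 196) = 2*x^3 - 3*x^2 + 28*I*x^2 - 98*x - 50*I*x + 191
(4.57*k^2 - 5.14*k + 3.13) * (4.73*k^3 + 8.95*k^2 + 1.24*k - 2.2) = 21.6161*k^5 + 16.5893*k^4 - 25.5313*k^3 + 11.5859*k^2 + 15.1892*k - 6.886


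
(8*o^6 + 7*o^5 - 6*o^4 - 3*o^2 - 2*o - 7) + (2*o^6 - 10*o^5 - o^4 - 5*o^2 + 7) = 10*o^6 - 3*o^5 - 7*o^4 - 8*o^2 - 2*o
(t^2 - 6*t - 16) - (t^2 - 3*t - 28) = 12 - 3*t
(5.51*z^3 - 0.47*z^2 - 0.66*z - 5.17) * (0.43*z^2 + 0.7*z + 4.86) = 2.3693*z^5 + 3.6549*z^4 + 26.1658*z^3 - 4.9693*z^2 - 6.8266*z - 25.1262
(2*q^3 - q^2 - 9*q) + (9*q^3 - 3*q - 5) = 11*q^3 - q^2 - 12*q - 5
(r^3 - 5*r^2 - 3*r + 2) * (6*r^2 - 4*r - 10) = 6*r^5 - 34*r^4 - 8*r^3 + 74*r^2 + 22*r - 20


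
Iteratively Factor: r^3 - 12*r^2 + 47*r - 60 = (r - 4)*(r^2 - 8*r + 15) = (r - 5)*(r - 4)*(r - 3)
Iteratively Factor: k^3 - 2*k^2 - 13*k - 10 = (k + 2)*(k^2 - 4*k - 5) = (k + 1)*(k + 2)*(k - 5)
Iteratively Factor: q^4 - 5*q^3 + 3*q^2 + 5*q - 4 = (q + 1)*(q^3 - 6*q^2 + 9*q - 4) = (q - 4)*(q + 1)*(q^2 - 2*q + 1) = (q - 4)*(q - 1)*(q + 1)*(q - 1)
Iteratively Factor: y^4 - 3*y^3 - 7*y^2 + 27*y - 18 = (y - 3)*(y^3 - 7*y + 6) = (y - 3)*(y - 2)*(y^2 + 2*y - 3) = (y - 3)*(y - 2)*(y - 1)*(y + 3)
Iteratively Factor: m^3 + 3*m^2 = (m)*(m^2 + 3*m) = m*(m + 3)*(m)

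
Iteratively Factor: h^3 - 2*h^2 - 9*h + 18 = (h + 3)*(h^2 - 5*h + 6) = (h - 2)*(h + 3)*(h - 3)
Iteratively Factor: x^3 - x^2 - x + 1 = (x - 1)*(x^2 - 1) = (x - 1)^2*(x + 1)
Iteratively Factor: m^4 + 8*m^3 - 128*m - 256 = (m + 4)*(m^3 + 4*m^2 - 16*m - 64) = (m - 4)*(m + 4)*(m^2 + 8*m + 16) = (m - 4)*(m + 4)^2*(m + 4)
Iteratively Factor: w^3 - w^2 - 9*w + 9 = (w - 1)*(w^2 - 9) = (w - 3)*(w - 1)*(w + 3)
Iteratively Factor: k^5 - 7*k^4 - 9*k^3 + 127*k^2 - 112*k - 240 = (k - 4)*(k^4 - 3*k^3 - 21*k^2 + 43*k + 60) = (k - 4)*(k + 4)*(k^3 - 7*k^2 + 7*k + 15) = (k - 4)*(k + 1)*(k + 4)*(k^2 - 8*k + 15) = (k - 4)*(k - 3)*(k + 1)*(k + 4)*(k - 5)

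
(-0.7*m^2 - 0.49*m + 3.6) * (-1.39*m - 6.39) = 0.973*m^3 + 5.1541*m^2 - 1.8729*m - 23.004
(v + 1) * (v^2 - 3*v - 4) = v^3 - 2*v^2 - 7*v - 4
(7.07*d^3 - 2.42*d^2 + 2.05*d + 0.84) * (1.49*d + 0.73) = 10.5343*d^4 + 1.5553*d^3 + 1.2879*d^2 + 2.7481*d + 0.6132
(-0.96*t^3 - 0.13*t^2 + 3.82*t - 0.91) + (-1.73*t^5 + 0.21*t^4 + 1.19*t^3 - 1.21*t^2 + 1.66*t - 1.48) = -1.73*t^5 + 0.21*t^4 + 0.23*t^3 - 1.34*t^2 + 5.48*t - 2.39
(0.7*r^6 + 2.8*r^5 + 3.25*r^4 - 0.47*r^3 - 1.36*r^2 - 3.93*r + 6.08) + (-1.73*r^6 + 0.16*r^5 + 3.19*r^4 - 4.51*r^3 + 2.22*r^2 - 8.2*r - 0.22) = -1.03*r^6 + 2.96*r^5 + 6.44*r^4 - 4.98*r^3 + 0.86*r^2 - 12.13*r + 5.86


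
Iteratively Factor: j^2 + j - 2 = (j + 2)*(j - 1)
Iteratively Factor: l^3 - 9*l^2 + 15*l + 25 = (l + 1)*(l^2 - 10*l + 25) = (l - 5)*(l + 1)*(l - 5)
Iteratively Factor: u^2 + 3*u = (u)*(u + 3)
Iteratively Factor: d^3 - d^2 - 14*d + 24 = (d - 3)*(d^2 + 2*d - 8) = (d - 3)*(d + 4)*(d - 2)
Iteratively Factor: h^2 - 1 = (h + 1)*(h - 1)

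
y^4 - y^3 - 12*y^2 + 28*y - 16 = (y - 2)^2*(y - 1)*(y + 4)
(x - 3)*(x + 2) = x^2 - x - 6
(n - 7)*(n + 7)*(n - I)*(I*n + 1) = I*n^4 + 2*n^3 - 50*I*n^2 - 98*n + 49*I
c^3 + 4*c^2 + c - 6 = (c - 1)*(c + 2)*(c + 3)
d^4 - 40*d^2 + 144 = (d - 6)*(d - 2)*(d + 2)*(d + 6)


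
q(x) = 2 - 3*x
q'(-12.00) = -3.00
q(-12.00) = 38.00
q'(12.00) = -3.00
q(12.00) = -34.00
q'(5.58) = -3.00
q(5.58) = -14.74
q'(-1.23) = -3.00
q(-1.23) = 5.69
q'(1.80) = -3.00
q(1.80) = -3.40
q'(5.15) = -3.00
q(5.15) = -13.45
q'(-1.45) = -3.00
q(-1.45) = 6.35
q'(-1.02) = -3.00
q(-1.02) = 5.06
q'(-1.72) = -3.00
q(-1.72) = 7.16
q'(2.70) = -3.00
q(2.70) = -6.10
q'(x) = -3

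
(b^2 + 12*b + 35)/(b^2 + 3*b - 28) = (b + 5)/(b - 4)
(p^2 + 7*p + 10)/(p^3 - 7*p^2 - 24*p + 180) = (p + 2)/(p^2 - 12*p + 36)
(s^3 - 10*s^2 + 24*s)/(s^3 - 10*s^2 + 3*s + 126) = s*(s - 4)/(s^2 - 4*s - 21)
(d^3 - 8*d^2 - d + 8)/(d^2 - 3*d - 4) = (d^2 - 9*d + 8)/(d - 4)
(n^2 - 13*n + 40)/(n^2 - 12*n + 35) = (n - 8)/(n - 7)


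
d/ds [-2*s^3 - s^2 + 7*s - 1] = -6*s^2 - 2*s + 7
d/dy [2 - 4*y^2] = -8*y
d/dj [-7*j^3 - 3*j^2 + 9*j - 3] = -21*j^2 - 6*j + 9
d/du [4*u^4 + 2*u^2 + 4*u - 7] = 16*u^3 + 4*u + 4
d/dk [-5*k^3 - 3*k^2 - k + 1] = -15*k^2 - 6*k - 1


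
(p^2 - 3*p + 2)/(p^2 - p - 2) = (p - 1)/(p + 1)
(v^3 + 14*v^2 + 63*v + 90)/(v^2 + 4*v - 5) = (v^2 + 9*v + 18)/(v - 1)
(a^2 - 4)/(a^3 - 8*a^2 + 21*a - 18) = (a + 2)/(a^2 - 6*a + 9)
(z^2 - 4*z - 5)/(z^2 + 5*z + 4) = (z - 5)/(z + 4)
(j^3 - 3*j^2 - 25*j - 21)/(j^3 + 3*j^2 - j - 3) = (j - 7)/(j - 1)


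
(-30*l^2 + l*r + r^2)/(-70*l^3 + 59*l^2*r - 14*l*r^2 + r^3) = (6*l + r)/(14*l^2 - 9*l*r + r^2)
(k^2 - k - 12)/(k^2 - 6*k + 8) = (k + 3)/(k - 2)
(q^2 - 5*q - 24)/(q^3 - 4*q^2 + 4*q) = (q^2 - 5*q - 24)/(q*(q^2 - 4*q + 4))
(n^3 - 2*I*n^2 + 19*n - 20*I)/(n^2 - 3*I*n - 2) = (n^2 - I*n + 20)/(n - 2*I)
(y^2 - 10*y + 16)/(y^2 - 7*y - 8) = (y - 2)/(y + 1)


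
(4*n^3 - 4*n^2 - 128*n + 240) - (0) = 4*n^3 - 4*n^2 - 128*n + 240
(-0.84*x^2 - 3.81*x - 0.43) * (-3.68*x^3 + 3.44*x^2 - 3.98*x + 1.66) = 3.0912*x^5 + 11.1312*x^4 - 8.1808*x^3 + 12.2902*x^2 - 4.6132*x - 0.7138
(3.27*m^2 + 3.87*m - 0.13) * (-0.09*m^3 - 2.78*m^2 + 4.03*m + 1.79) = -0.2943*m^5 - 9.4389*m^4 + 2.4312*m^3 + 21.8108*m^2 + 6.4034*m - 0.2327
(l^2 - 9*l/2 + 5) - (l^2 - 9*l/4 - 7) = 12 - 9*l/4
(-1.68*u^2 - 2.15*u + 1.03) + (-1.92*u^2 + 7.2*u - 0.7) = -3.6*u^2 + 5.05*u + 0.33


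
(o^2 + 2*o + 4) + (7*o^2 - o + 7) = 8*o^2 + o + 11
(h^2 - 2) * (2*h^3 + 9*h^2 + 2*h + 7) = 2*h^5 + 9*h^4 - 2*h^3 - 11*h^2 - 4*h - 14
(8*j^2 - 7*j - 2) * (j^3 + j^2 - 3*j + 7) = 8*j^5 + j^4 - 33*j^3 + 75*j^2 - 43*j - 14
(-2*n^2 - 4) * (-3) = 6*n^2 + 12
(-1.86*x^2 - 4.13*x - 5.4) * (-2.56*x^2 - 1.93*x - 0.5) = 4.7616*x^4 + 14.1626*x^3 + 22.7249*x^2 + 12.487*x + 2.7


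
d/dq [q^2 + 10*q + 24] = 2*q + 10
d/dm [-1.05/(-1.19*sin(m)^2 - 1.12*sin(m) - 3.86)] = -(2.499*sin(m) + 1.176)*cos(m)/(1.19*sin(m)^2 + 1.12*sin(m) + 3.86)^2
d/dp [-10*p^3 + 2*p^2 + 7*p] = -30*p^2 + 4*p + 7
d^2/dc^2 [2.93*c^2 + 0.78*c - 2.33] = 5.86000000000000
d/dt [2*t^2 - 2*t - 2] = 4*t - 2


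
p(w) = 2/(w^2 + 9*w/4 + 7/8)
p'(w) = 2*(-2*w - 9/4)/(w^2 + 9*w/4 + 7/8)^2 = 32*(-8*w - 9)/(8*w^2 + 18*w + 7)^2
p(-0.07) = 2.77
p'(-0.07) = -8.09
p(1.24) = 0.38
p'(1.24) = -0.35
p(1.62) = 0.28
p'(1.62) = -0.22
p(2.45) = 0.16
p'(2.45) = -0.09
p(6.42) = 0.04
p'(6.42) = -0.01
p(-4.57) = 0.17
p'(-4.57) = 0.10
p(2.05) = 0.21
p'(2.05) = -0.14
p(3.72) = 0.09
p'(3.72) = -0.04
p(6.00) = 0.04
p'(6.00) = -0.01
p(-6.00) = 0.09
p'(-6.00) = 0.04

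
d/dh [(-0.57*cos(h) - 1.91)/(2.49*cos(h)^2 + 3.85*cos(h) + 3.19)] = (1.4193*sin(h)^2 - 9.5118*cos(h) - 6.9545)*sin(h)/(2.49*cos(h)^2 + 3.85*cos(h) + 3.19)^2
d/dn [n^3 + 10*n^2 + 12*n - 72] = 3*n^2 + 20*n + 12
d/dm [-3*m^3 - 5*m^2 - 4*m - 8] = -9*m^2 - 10*m - 4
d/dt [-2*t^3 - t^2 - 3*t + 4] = -6*t^2 - 2*t - 3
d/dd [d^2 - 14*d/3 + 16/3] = 2*d - 14/3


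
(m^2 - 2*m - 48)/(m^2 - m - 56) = (m + 6)/(m + 7)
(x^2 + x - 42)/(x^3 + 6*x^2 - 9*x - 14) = (x - 6)/(x^2 - x - 2)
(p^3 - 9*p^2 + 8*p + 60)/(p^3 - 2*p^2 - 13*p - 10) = (p - 6)/(p + 1)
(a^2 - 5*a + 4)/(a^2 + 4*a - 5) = (a - 4)/(a + 5)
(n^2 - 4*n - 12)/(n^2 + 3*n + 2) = (n - 6)/(n + 1)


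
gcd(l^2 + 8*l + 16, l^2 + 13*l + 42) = 1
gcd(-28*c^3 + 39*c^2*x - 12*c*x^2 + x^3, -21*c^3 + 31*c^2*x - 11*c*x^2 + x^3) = 7*c^2 - 8*c*x + x^2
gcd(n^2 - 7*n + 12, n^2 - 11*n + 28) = n - 4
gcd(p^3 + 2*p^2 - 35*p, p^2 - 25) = p - 5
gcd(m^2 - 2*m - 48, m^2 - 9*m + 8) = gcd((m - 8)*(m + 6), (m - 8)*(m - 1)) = m - 8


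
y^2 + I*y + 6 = (y - 2*I)*(y + 3*I)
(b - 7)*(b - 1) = b^2 - 8*b + 7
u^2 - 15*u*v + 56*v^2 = (u - 8*v)*(u - 7*v)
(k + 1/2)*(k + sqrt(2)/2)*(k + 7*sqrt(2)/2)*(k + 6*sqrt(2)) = k^4 + k^3/2 + 10*sqrt(2)*k^3 + 5*sqrt(2)*k^2 + 103*k^2/2 + 103*k/4 + 21*sqrt(2)*k + 21*sqrt(2)/2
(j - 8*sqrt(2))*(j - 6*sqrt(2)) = j^2 - 14*sqrt(2)*j + 96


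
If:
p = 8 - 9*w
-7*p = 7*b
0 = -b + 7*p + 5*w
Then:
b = 40/67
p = -40/67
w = 64/67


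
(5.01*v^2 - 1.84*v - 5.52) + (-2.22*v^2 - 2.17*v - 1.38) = 2.79*v^2 - 4.01*v - 6.9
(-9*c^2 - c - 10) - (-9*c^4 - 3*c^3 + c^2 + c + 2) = 9*c^4 + 3*c^3 - 10*c^2 - 2*c - 12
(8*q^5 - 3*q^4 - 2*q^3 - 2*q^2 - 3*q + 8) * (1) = 8*q^5 - 3*q^4 - 2*q^3 - 2*q^2 - 3*q + 8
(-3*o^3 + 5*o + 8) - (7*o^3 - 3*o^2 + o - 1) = -10*o^3 + 3*o^2 + 4*o + 9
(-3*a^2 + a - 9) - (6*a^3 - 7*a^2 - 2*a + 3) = -6*a^3 + 4*a^2 + 3*a - 12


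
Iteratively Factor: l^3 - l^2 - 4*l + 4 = (l - 1)*(l^2 - 4) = (l - 1)*(l + 2)*(l - 2)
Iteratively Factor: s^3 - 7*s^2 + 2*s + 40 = (s - 5)*(s^2 - 2*s - 8) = (s - 5)*(s + 2)*(s - 4)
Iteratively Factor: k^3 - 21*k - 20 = (k + 1)*(k^2 - k - 20) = (k - 5)*(k + 1)*(k + 4)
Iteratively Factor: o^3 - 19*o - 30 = (o - 5)*(o^2 + 5*o + 6) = (o - 5)*(o + 3)*(o + 2)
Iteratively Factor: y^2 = (y)*(y)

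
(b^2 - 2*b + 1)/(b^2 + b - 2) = (b - 1)/(b + 2)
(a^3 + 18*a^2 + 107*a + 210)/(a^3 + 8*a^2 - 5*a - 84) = (a^2 + 11*a + 30)/(a^2 + a - 12)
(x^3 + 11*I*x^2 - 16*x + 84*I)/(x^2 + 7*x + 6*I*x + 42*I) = (x^2 + 5*I*x + 14)/(x + 7)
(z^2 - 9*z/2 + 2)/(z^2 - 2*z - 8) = (z - 1/2)/(z + 2)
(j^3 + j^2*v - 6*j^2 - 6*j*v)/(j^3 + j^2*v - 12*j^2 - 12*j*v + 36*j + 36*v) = j/(j - 6)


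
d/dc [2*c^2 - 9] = 4*c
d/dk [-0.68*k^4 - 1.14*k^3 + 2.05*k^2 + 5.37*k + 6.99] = -2.72*k^3 - 3.42*k^2 + 4.1*k + 5.37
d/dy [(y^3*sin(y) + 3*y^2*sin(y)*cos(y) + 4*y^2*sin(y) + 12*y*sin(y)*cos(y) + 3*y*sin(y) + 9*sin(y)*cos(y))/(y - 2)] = (y^4*cos(y) + 2*sqrt(2)*y^3*sin(y + pi/4) + 3*y^3*cos(2*y) - 2*y^2*sin(y) + 3*y^2*sin(2*y)/2 - 5*y^2*cos(y) + 6*y^2*cos(2*y) - 16*y*sin(y) - 6*y*sin(2*y) - 6*y*cos(y) - 15*y*cos(2*y) - 6*sin(y) - 33*sin(2*y)/2 - 18*cos(2*y))/(y - 2)^2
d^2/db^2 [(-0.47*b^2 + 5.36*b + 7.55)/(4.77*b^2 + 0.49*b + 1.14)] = (-1.4210854715202e-14*b^4 + 246.10815*b^3 + 1046.040966*b^2 - 68.999958*b - 85.695086)/(108.531333*b^6 + 33.446763*b^5 + 81.250749*b^4 + 16.104781*b^3 + 19.418418*b^2 + 1.910412*b + 1.481544)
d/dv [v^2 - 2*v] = 2*v - 2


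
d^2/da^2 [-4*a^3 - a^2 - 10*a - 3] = -24*a - 2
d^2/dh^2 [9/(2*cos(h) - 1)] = 18*(-cos(h) - cos(2*h) + 3)/(2*cos(h) - 1)^3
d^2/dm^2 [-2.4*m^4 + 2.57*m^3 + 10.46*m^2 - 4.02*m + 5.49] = -28.8*m^2 + 15.42*m + 20.92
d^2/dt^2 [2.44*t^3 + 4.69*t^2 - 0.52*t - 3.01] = 14.64*t + 9.38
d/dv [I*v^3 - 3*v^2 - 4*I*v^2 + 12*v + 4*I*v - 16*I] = 3*I*v^2 - 6*v - 8*I*v + 12 + 4*I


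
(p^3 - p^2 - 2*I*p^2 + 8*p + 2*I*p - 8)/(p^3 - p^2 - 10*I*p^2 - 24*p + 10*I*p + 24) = (p + 2*I)/(p - 6*I)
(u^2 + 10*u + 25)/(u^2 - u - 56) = (u^2 + 10*u + 25)/(u^2 - u - 56)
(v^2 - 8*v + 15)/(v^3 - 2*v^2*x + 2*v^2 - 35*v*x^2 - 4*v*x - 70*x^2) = (-v^2 + 8*v - 15)/(-v^3 + 2*v^2*x - 2*v^2 + 35*v*x^2 + 4*v*x + 70*x^2)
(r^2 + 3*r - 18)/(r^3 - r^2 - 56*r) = (-r^2 - 3*r + 18)/(r*(-r^2 + r + 56))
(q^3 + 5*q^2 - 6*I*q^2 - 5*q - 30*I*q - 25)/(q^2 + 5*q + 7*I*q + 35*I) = (q^2 - 6*I*q - 5)/(q + 7*I)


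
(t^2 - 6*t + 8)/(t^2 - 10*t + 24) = (t - 2)/(t - 6)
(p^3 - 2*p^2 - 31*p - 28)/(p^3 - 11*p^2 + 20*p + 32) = (p^2 - 3*p - 28)/(p^2 - 12*p + 32)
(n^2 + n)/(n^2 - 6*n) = (n + 1)/(n - 6)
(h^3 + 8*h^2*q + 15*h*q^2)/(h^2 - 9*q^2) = h*(-h - 5*q)/(-h + 3*q)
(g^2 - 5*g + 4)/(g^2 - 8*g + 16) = (g - 1)/(g - 4)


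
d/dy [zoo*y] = zoo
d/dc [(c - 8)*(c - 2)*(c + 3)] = 3*c^2 - 14*c - 14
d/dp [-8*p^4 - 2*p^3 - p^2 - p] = -32*p^3 - 6*p^2 - 2*p - 1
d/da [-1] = 0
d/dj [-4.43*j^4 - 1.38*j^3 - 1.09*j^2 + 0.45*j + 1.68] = -17.72*j^3 - 4.14*j^2 - 2.18*j + 0.45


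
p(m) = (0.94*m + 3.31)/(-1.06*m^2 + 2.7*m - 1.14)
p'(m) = (0.94*m + 3.31)*(2.12*m - 2.7)/(-1.06*m^2 + 2.7*m - 1.14)^2 + 0.94/(-1.06*m^2 + 2.7*m - 1.14) = (0.9964*m^2 + 7.0172*m - 10.0086)/(1.1236*m^4 - 5.724*m^3 + 9.7068*m^2 - 6.156*m + 1.2996)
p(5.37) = -0.49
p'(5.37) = 0.19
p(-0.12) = -2.16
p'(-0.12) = -4.95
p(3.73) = -1.17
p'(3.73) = 0.89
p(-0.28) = -1.54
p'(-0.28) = -3.04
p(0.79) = 12.23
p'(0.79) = -34.98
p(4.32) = -0.80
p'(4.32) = 0.45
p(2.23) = -13.85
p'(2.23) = 69.56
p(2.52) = -5.32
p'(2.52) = 12.29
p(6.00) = -0.39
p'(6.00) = 0.13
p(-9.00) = 0.05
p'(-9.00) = 0.00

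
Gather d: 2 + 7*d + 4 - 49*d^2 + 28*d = -49*d^2 + 35*d + 6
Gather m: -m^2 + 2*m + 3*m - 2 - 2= -m^2 + 5*m - 4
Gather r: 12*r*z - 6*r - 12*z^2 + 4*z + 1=r*(12*z - 6) - 12*z^2 + 4*z + 1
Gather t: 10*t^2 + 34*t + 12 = 10*t^2 + 34*t + 12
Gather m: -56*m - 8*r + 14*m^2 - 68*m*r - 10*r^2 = 14*m^2 + m*(-68*r - 56) - 10*r^2 - 8*r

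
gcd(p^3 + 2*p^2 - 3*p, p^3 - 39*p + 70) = 1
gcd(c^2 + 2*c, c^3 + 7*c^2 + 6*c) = c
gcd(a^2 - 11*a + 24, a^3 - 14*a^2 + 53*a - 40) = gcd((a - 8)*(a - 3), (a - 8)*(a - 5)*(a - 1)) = a - 8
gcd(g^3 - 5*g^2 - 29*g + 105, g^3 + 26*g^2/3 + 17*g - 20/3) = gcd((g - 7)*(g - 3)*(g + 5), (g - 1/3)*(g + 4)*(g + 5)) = g + 5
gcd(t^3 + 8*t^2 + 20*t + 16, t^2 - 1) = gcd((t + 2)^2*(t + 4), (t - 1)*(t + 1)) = 1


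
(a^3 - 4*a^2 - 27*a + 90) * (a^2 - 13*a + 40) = a^5 - 17*a^4 + 65*a^3 + 281*a^2 - 2250*a + 3600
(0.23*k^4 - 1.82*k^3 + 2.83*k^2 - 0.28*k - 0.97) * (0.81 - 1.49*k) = -0.3427*k^5 + 2.8981*k^4 - 5.6909*k^3 + 2.7095*k^2 + 1.2185*k - 0.7857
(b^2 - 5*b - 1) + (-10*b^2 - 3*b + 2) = -9*b^2 - 8*b + 1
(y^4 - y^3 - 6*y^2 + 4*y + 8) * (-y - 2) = -y^5 - y^4 + 8*y^3 + 8*y^2 - 16*y - 16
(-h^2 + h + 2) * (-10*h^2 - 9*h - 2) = 10*h^4 - h^3 - 27*h^2 - 20*h - 4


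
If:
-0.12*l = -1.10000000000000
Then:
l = 9.17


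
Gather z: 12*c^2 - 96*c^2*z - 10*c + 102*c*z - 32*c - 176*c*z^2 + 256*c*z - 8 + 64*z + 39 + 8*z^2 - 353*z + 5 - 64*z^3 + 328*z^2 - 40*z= 12*c^2 - 42*c - 64*z^3 + z^2*(336 - 176*c) + z*(-96*c^2 + 358*c - 329) + 36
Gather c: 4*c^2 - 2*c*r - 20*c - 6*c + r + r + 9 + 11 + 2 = 4*c^2 + c*(-2*r - 26) + 2*r + 22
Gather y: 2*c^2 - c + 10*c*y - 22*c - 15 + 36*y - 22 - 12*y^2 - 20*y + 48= 2*c^2 - 23*c - 12*y^2 + y*(10*c + 16) + 11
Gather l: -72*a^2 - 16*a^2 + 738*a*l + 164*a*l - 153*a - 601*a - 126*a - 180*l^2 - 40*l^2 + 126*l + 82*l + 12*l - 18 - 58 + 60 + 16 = -88*a^2 - 880*a - 220*l^2 + l*(902*a + 220)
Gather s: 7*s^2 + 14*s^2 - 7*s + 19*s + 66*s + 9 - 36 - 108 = 21*s^2 + 78*s - 135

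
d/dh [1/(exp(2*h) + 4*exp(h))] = 2*(-exp(h) - 2)*exp(-h)/(exp(h) + 4)^2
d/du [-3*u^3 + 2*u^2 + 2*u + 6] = -9*u^2 + 4*u + 2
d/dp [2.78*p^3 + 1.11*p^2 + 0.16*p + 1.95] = 8.34*p^2 + 2.22*p + 0.16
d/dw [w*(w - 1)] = 2*w - 1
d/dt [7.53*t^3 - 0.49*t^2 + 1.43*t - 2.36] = 22.59*t^2 - 0.98*t + 1.43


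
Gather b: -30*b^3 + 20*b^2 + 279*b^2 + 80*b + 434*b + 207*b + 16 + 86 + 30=-30*b^3 + 299*b^2 + 721*b + 132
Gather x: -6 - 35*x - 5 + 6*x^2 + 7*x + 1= 6*x^2 - 28*x - 10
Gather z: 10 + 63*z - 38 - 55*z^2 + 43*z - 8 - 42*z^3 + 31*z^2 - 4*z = -42*z^3 - 24*z^2 + 102*z - 36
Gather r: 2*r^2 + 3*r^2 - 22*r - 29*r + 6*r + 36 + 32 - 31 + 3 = 5*r^2 - 45*r + 40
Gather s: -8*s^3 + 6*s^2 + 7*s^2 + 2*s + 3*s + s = -8*s^3 + 13*s^2 + 6*s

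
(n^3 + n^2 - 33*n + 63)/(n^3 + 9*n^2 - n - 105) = (n - 3)/(n + 5)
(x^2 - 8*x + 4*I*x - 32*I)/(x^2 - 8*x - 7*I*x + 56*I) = (x + 4*I)/(x - 7*I)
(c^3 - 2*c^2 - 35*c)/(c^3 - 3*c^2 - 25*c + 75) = c*(c - 7)/(c^2 - 8*c + 15)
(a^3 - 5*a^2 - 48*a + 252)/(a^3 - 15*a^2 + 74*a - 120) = (a^2 + a - 42)/(a^2 - 9*a + 20)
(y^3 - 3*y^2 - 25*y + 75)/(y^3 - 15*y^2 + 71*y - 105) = (y + 5)/(y - 7)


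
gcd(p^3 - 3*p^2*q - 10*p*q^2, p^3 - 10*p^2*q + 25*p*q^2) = p^2 - 5*p*q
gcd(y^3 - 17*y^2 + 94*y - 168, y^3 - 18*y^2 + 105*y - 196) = y^2 - 11*y + 28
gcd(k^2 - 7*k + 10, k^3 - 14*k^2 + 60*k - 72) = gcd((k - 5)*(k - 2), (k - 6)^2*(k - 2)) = k - 2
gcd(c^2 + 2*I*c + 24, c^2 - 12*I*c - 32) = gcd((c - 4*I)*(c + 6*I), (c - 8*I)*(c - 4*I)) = c - 4*I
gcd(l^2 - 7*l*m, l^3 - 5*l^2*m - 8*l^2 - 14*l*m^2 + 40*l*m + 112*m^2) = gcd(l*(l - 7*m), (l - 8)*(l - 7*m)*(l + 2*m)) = l - 7*m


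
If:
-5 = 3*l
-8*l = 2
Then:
No Solution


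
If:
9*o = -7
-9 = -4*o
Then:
No Solution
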